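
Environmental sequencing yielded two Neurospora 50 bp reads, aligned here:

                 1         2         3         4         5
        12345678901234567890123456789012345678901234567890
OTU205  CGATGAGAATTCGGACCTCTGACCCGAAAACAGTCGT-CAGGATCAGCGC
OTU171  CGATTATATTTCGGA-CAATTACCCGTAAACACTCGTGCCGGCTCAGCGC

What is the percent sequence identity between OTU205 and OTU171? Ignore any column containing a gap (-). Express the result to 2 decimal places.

79.17%

Excluding the 2 gap columns leaves 48 comparable sites.
The sequences differ at positions 5 (G/T), 7 (G/T), 9 (A/T), 18 (T/A), 19 (C/A), 21 (G/T), 27 (A/T), 33 (G/C), 40 (A/C), 43 (A/C).
38 of the 48 comparable sites match, so the percent identity is 38/48 × 100 = 79.17%.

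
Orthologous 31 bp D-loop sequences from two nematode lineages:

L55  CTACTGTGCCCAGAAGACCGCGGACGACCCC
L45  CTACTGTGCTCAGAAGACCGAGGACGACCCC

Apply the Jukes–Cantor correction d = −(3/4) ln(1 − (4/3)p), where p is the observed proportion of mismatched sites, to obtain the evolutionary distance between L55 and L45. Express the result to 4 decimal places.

The sequences differ at positions 10 (C/T), 21 (C/A).
p = 2/31 = 0.064516.
d = −0.75 · ln(1 − (4/3)·0.064516) = −0.75 · ln(0.913979) = −0.75 · (-0.089948) = 0.0675.

0.0675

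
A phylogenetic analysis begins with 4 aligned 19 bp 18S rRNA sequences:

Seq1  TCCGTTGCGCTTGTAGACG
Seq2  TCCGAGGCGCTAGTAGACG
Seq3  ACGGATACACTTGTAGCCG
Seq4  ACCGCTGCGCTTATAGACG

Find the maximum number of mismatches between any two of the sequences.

Pairwise Hamming distances:
  Seq1 vs Seq2: 3
  Seq1 vs Seq3: 6
  Seq1 vs Seq4: 3
  Seq2 vs Seq3: 7
  Seq2 vs Seq4: 5
  Seq3 vs Seq4: 6
The largest is 7, between Seq2 and Seq3.

7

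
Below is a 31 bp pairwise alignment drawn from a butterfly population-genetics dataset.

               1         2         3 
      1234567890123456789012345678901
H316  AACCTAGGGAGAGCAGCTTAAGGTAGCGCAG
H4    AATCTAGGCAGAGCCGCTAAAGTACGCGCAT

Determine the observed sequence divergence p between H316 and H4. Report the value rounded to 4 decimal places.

0.2581

The sequences differ at positions 3 (C/T), 9 (G/C), 15 (A/C), 19 (T/A), 23 (G/T), 24 (T/A), 25 (A/C), 31 (G/T).
There are 8 differences over 31 sites, so p = 8/31 = 0.2581.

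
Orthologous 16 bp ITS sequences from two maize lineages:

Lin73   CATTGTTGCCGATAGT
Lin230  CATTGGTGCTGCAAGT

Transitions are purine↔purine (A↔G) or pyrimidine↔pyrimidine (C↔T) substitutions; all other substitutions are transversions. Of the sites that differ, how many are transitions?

1

The sequences differ at positions 6 (T/G, transversion), 10 (C/T, transition), 12 (A/C, transversion), 13 (T/A, transversion).
Of the 4 differences, 1 transition and 3 transversions, so the answer is 1.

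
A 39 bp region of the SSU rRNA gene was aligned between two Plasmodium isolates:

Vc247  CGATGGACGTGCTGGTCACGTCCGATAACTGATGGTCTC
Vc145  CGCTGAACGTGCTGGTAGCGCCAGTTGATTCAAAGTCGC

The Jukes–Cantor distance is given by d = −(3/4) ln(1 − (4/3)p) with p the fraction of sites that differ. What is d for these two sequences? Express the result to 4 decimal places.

The sequences differ at positions 3 (A/C), 6 (G/A), 17 (C/A), 18 (A/G), 21 (T/C), 23 (C/A), 25 (A/T), 27 (A/G), 29 (C/T), 31 (G/C), 33 (T/A), 34 (G/A), 38 (T/G).
p = 13/39 = 0.333333.
d = −0.75 · ln(1 − (4/3)·0.333333) = −0.75 · ln(0.555556) = −0.75 · (-0.587786) = 0.4408.

0.4408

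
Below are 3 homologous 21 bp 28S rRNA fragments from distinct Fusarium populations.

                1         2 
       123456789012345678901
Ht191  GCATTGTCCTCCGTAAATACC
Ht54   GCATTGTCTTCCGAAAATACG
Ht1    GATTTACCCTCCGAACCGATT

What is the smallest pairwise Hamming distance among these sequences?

Pairwise Hamming distances:
  Ht191 vs Ht54: 3
  Ht191 vs Ht1: 10
  Ht54 vs Ht1: 10
The smallest is 3, between Ht191 and Ht54.

3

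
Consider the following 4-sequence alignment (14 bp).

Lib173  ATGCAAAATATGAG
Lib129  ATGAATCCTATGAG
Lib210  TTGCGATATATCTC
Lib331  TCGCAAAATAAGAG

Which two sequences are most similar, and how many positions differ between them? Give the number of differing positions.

3

Pairwise Hamming distances:
  Lib173 vs Lib129: 4
  Lib173 vs Lib210: 6
  Lib173 vs Lib331: 3
  Lib129 vs Lib210: 9
  Lib129 vs Lib331: 7
  Lib210 vs Lib331: 7
The smallest is 3, between Lib173 and Lib331.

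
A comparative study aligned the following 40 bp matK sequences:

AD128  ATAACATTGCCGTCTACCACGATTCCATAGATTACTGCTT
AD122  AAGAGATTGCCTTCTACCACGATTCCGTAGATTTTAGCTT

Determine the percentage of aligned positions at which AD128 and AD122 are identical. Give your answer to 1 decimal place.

The sequences differ at positions 2 (T/A), 3 (A/G), 5 (C/G), 12 (G/T), 27 (A/G), 34 (A/T), 35 (C/T), 36 (T/A).
32 of the 40 sites match, so the percent identity is 32/40 × 100 = 80.0%.

80.0%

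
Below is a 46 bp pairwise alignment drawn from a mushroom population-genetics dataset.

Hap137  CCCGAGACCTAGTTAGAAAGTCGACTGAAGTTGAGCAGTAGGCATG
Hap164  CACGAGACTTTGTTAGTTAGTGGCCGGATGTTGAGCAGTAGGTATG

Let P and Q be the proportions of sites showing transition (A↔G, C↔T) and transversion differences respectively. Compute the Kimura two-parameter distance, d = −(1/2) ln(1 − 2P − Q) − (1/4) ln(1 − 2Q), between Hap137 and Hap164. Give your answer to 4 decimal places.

The sequences differ at positions 2 (C/A, transversion), 9 (C/T, transition), 11 (A/T, transversion), 17 (A/T, transversion), 18 (A/T, transversion), 22 (C/G, transversion), 24 (A/C, transversion), 26 (T/G, transversion), 29 (A/T, transversion), 43 (C/T, transition).
Of the 10 differences, 2 transitions and 8 transversions over 46 sites: P = 2/46 = 0.043478, Q = 8/46 = 0.173913.
d = −0.5·ln(0.739131) − 0.25·ln(0.652174) = −0.5·(-0.302280) − 0.25·(-0.427444) = 0.2580.

0.2580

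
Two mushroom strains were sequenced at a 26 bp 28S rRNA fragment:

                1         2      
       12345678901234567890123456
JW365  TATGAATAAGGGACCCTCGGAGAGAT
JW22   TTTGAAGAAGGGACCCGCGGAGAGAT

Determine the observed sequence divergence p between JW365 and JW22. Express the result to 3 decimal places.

The sequences differ at positions 2 (A/T), 7 (T/G), 17 (T/G).
There are 3 differences over 26 sites, so p = 3/26 = 0.115.

0.115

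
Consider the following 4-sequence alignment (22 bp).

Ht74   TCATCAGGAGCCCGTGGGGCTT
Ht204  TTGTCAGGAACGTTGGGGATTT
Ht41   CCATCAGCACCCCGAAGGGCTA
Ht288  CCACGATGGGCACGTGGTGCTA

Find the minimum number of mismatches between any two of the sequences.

Pairwise Hamming distances:
  Ht74 vs Ht204: 9
  Ht74 vs Ht41: 6
  Ht74 vs Ht288: 8
  Ht204 vs Ht41: 13
  Ht204 vs Ht288: 16
  Ht41 vs Ht288: 10
The smallest is 6, between Ht74 and Ht41.

6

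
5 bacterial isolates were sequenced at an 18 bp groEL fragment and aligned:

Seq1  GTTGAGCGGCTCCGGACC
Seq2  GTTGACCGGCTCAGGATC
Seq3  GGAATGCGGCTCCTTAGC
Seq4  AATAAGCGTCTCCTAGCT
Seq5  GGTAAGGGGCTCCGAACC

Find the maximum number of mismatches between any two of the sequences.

Pairwise Hamming distances:
  Seq1 vs Seq2: 3
  Seq1 vs Seq3: 7
  Seq1 vs Seq4: 8
  Seq1 vs Seq5: 4
  Seq2 vs Seq3: 9
  Seq2 vs Seq4: 11
  Seq2 vs Seq5: 7
  Seq3 vs Seq4: 9
  Seq3 vs Seq5: 6
  Seq4 vs Seq5: 7
The largest is 11, between Seq2 and Seq4.

11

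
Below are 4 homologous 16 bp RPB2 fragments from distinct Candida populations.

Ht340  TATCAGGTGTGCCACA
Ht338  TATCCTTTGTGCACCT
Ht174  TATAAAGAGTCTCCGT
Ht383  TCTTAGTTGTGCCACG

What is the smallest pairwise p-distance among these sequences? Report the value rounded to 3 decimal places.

0.250

Pairwise Hamming distances:
  Ht340 vs Ht338: 6
  Ht340 vs Ht174: 8
  Ht340 vs Ht383: 4
  Ht338 vs Ht174: 9
  Ht338 vs Ht383: 7
  Ht174 vs Ht383: 10
The smallest is 4 mismatches, between Ht340 and Ht383; p = 4/16 = 0.250.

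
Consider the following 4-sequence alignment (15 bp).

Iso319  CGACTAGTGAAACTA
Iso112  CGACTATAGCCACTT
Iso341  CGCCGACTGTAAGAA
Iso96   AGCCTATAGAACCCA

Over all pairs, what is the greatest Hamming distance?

Pairwise Hamming distances:
  Iso319 vs Iso112: 5
  Iso319 vs Iso341: 6
  Iso319 vs Iso96: 6
  Iso112 vs Iso341: 9
  Iso112 vs Iso96: 7
  Iso341 vs Iso96: 8
The largest is 9, between Iso112 and Iso341.

9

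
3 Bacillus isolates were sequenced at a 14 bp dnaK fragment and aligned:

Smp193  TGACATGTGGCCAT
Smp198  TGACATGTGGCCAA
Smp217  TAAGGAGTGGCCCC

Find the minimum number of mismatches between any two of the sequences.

Pairwise Hamming distances:
  Smp193 vs Smp198: 1
  Smp193 vs Smp217: 6
  Smp198 vs Smp217: 6
The smallest is 1, between Smp193 and Smp198.

1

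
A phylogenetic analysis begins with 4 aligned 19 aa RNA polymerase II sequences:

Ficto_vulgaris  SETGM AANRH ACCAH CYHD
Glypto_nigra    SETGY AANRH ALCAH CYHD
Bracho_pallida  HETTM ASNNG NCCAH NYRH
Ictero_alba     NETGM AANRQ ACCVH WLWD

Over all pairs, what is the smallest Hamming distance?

2

Pairwise Hamming distances:
  Ficto_vulgaris vs Glypto_nigra: 2
  Ficto_vulgaris vs Bracho_pallida: 9
  Ficto_vulgaris vs Ictero_alba: 6
  Glypto_nigra vs Bracho_pallida: 11
  Glypto_nigra vs Ictero_alba: 8
  Bracho_pallida vs Ictero_alba: 11
The smallest is 2, between Ficto_vulgaris and Glypto_nigra.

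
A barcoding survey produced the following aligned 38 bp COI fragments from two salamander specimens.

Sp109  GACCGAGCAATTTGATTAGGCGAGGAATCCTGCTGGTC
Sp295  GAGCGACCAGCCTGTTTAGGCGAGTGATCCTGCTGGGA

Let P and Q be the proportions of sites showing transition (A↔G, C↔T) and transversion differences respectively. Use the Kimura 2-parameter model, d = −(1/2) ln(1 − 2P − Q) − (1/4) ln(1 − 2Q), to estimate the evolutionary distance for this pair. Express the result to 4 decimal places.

The sequences differ at positions 3 (C/G, transversion), 7 (G/C, transversion), 10 (A/G, transition), 11 (T/C, transition), 12 (T/C, transition), 15 (A/T, transversion), 25 (G/T, transversion), 26 (A/G, transition), 37 (T/G, transversion), 38 (C/A, transversion).
Of the 10 differences, 4 transitions and 6 transversions over 38 sites: P = 4/38 = 0.105263, Q = 6/38 = 0.157895.
d = −0.5·ln(0.631579) − 0.25·ln(0.684210) = −0.5·(-0.459532) − 0.25·(-0.379490) = 0.3246.

0.3246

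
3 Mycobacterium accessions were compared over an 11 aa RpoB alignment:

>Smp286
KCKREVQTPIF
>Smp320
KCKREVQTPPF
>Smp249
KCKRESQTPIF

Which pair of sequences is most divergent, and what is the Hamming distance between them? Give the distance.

Pairwise Hamming distances:
  Smp286 vs Smp320: 1
  Smp286 vs Smp249: 1
  Smp320 vs Smp249: 2
The largest is 2, between Smp320 and Smp249.

2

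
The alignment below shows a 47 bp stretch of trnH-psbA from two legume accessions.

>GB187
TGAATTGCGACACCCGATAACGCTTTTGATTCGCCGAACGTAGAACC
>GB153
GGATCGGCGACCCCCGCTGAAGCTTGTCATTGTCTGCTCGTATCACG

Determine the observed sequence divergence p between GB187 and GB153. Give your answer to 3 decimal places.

Mismatches occur at site 1 (T↔G), site 4 (A↔T), site 5 (T↔C), site 6 (T↔G), site 12 (A↔C), site 17 (A↔C), site 19 (A↔G), site 21 (C↔A), site 26 (T↔G), site 28 (G↔C), site 32 (C↔G), site 33 (G↔T), site 35 (C↔T), site 37 (A↔C), site 38 (A↔T), site 43 (G↔T), site 44 (A↔C), site 47 (C↔G).
There are 18 differences over 47 sites, so p = 18/47 = 0.383.

0.383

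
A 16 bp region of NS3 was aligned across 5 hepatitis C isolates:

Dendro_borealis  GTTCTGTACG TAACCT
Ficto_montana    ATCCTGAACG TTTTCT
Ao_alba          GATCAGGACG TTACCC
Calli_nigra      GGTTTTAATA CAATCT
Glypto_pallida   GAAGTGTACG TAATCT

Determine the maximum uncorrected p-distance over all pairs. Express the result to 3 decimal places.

0.688

Pairwise Hamming distances:
  Dendro_borealis vs Ficto_montana: 6
  Dendro_borealis vs Ao_alba: 5
  Dendro_borealis vs Calli_nigra: 8
  Dendro_borealis vs Glypto_pallida: 4
  Ficto_montana vs Ao_alba: 8
  Ficto_montana vs Calli_nigra: 10
  Ficto_montana vs Glypto_pallida: 7
  Ao_alba vs Calli_nigra: 11
  Ao_alba vs Glypto_pallida: 7
  Calli_nigra vs Glypto_pallida: 8
The largest is 11 mismatches, between Ao_alba and Calli_nigra; p = 11/16 = 0.688.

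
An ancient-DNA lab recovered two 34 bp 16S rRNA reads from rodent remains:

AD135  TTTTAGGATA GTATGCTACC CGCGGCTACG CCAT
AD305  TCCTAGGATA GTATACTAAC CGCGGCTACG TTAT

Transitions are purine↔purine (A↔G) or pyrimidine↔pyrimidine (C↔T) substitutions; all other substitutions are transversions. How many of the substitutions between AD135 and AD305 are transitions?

Mismatches occur at site 2 (T/C, transition), site 3 (T/C, transition), site 15 (G/A, transition), site 19 (C/A, transversion), site 31 (C/T, transition), site 32 (C/T, transition).
Of the 6 differences, 5 transitions and 1 transversion, so the answer is 5.

5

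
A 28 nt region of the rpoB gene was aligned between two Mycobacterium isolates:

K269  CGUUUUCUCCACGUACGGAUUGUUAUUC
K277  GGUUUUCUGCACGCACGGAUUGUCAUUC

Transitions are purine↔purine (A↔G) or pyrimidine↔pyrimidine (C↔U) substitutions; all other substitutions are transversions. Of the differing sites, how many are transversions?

2

Mismatches occur at site 1 (C/G, transversion), site 9 (C/G, transversion), site 14 (U/C, transition), site 24 (U/C, transition).
Of the 4 differences, 2 transitions and 2 transversions, so the answer is 2.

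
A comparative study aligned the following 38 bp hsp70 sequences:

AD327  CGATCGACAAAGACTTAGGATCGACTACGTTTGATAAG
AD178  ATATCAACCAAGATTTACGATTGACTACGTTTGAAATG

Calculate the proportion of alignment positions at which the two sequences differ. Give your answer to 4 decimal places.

0.2368

Mismatches occur at site 1 (C/A), site 2 (G/T), site 6 (G/A), site 9 (A/C), site 14 (C/T), site 18 (G/C), site 22 (C/T), site 35 (T/A), site 37 (A/T).
There are 9 differences over 38 sites, so p = 9/38 = 0.2368.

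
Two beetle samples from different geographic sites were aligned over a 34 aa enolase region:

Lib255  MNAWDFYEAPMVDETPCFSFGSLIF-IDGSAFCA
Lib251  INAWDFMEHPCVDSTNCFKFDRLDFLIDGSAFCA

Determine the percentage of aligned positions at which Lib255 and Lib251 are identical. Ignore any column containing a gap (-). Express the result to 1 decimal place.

Excluding the 1 gap column leaves 33 comparable sites.
Differing sites — 1:M/I; 7:Y/M; 9:A/H; 11:M/C; 14:E/S; 16:P/N; 19:S/K; 21:G/D; 22:S/R; 24:I/D.
23 of the 33 comparable sites match, so the percent identity is 23/33 × 100 = 69.7%.

69.7%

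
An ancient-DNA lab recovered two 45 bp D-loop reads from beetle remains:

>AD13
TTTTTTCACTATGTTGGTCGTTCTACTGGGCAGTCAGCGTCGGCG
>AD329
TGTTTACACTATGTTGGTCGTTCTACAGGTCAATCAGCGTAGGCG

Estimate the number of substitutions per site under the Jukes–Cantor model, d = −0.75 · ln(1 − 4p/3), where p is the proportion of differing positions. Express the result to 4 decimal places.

0.1468

Mismatches occur at site 2 (T↔G), site 6 (T↔A), site 27 (T↔A), site 30 (G↔T), site 33 (G↔A), site 41 (C↔A).
p = 6/45 = 0.133333.
d = −0.75 · ln(1 − (4/3)·0.133333) = −0.75 · ln(0.822223) = −0.75 · (-0.195744) = 0.1468.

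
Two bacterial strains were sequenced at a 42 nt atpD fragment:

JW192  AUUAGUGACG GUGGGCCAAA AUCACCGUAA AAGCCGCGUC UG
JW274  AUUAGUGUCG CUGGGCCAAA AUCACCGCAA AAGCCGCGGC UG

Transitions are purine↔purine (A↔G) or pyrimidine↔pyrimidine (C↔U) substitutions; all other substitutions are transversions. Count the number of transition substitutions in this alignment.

The sequences differ at positions 8 (A/U, transversion), 11 (G/C, transversion), 28 (U/C, transition), 39 (U/G, transversion).
Of the 4 differences, 1 transition and 3 transversions, so the answer is 1.

1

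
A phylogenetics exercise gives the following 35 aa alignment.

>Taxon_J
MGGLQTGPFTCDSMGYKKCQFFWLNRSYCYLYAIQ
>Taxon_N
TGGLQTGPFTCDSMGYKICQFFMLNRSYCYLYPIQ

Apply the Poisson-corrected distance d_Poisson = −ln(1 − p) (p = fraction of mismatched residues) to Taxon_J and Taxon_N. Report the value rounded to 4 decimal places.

Mismatches occur at site 1 (M/T), site 18 (K/I), site 23 (W/M), site 33 (A/P).
p = 4/35 = 0.114286.
d = −ln(1 − 0.114286) = −ln(0.885714) = 0.1214.

0.1214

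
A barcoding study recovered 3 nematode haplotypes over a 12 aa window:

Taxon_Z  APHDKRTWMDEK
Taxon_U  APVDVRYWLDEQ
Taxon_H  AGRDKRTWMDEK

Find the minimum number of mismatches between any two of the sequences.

2

Pairwise Hamming distances:
  Taxon_Z vs Taxon_U: 5
  Taxon_Z vs Taxon_H: 2
  Taxon_U vs Taxon_H: 6
The smallest is 2, between Taxon_Z and Taxon_H.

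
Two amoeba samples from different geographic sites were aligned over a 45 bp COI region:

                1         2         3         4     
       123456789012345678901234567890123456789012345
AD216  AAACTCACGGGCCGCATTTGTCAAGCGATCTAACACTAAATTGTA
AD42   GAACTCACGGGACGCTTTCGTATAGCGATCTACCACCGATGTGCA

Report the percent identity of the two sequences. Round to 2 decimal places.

73.33%

The sequences differ at positions 1 (A/G), 12 (C/A), 16 (A/T), 19 (T/C), 22 (C/A), 23 (A/T), 33 (A/C), 37 (T/C), 38 (A/G), 40 (A/T), 41 (T/G), 44 (T/C).
33 of the 45 sites match, so the percent identity is 33/45 × 100 = 73.33%.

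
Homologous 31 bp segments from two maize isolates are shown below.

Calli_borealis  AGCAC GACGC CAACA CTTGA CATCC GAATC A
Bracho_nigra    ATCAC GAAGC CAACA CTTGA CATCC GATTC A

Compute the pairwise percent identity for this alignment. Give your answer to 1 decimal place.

Mismatches occur at site 2 (G↔T), site 8 (C↔A), site 28 (A↔T).
28 of the 31 sites match, so the percent identity is 28/31 × 100 = 90.3%.

90.3%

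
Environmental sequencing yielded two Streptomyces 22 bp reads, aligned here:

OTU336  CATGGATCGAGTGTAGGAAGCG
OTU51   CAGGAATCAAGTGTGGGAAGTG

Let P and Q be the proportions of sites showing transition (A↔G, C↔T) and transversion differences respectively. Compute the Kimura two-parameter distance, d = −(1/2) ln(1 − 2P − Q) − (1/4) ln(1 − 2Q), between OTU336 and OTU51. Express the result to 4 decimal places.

0.2869

Differing sites — 3:T/G (Tv); 5:G/A (Ti); 9:G/A (Ti); 15:A/G (Ti); 21:C/T (Ti).
Of the 5 differences, 4 transitions and 1 transversion over 22 sites: P = 4/22 = 0.181818, Q = 1/22 = 0.045455.
d = −0.5·ln(0.590909) − 0.25·ln(0.909090) = −0.5·(-0.526093) − 0.25·(-0.095311) = 0.2869.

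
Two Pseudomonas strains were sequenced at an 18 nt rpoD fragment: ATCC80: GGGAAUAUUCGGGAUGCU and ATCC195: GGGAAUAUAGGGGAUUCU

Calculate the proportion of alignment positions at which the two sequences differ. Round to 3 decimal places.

0.167

The sequences differ at positions 9 (U/A), 10 (C/G), 16 (G/U).
There are 3 differences over 18 sites, so p = 3/18 = 0.167.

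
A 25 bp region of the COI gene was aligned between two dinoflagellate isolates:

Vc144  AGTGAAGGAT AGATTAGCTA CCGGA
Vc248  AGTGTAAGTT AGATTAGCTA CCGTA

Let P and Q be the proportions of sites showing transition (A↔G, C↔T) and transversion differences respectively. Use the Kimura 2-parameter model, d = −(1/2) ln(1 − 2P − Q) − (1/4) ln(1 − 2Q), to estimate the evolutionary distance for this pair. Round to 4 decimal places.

0.1802

Differing sites — 5:A/T (Tv); 7:G/A (Ti); 9:A/T (Tv); 24:G/T (Tv).
Of the 4 differences, 1 transition and 3 transversions over 25 sites: P = 1/25 = 0.040000, Q = 3/25 = 0.120000.
d = −0.5·ln(0.800000) − 0.25·ln(0.760000) = −0.5·(-0.223144) − 0.25·(-0.274437) = 0.1802.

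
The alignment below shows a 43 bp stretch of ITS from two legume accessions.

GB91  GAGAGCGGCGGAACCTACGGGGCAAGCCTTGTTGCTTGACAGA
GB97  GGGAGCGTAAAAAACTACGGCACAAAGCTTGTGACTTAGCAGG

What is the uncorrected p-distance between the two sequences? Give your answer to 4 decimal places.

0.3488

Differing sites — 2:A/G; 8:G/T; 9:C/A; 10:G/A; 11:G/A; 14:C/A; 21:G/C; 22:G/A; 26:G/A; 27:C/G; 33:T/G; 34:G/A; 38:G/A; 39:A/G; 43:A/G.
There are 15 differences over 43 sites, so p = 15/43 = 0.3488.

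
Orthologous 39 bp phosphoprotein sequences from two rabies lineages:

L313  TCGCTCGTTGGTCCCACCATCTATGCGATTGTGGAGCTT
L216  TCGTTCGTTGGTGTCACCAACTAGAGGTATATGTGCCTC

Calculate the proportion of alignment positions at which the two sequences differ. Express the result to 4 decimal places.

Differing sites — 4:C/T; 13:C/G; 14:C/T; 20:T/A; 24:T/G; 25:G/A; 26:C/G; 28:A/T; 29:T/A; 31:G/A; 34:G/T; 35:A/G; 36:G/C; 39:T/C.
There are 14 differences over 39 sites, so p = 14/39 = 0.3590.

0.3590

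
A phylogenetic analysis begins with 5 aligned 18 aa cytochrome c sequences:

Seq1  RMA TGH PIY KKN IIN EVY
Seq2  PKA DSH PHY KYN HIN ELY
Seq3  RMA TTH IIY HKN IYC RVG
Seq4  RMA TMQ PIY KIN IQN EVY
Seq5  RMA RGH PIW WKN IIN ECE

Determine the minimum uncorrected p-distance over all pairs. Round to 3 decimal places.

0.222

Pairwise Hamming distances:
  Seq1 vs Seq2: 8
  Seq1 vs Seq3: 7
  Seq1 vs Seq4: 4
  Seq1 vs Seq5: 5
  Seq2 vs Seq3: 14
  Seq2 vs Seq4: 10
  Seq2 vs Seq5: 11
  Seq3 vs Seq4: 9
  Seq3 vs Seq5: 10
  Seq4 vs Seq5: 9
The smallest is 4 mismatches, between Seq1 and Seq4; p = 4/18 = 0.222.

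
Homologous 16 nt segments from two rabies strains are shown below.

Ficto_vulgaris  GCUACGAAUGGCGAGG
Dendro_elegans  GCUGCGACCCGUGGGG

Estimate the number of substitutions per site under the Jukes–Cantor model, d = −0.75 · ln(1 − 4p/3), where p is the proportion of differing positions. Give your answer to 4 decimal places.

Differing sites — 4:A/G; 8:A/C; 9:U/C; 10:G/C; 12:C/U; 14:A/G.
p = 6/16 = 0.375000.
d = −0.75 · ln(1 − (4/3)·0.375000) = −0.75 · ln(0.500000) = −0.75 · (-0.693147) = 0.5199.

0.5199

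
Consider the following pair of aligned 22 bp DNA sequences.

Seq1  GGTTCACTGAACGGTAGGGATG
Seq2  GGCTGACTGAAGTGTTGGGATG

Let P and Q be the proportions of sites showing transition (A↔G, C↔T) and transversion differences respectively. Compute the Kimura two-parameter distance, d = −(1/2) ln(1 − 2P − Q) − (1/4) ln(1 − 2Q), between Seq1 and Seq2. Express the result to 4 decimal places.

Mismatches occur at site 3 (T↔C, transition), site 5 (C↔G, transversion), site 12 (C↔G, transversion), site 13 (G↔T, transversion), site 16 (A↔T, transversion).
Of the 5 differences, 1 transition and 4 transversions over 22 sites: P = 1/22 = 0.045455, Q = 4/22 = 0.181818.
d = −0.5·ln(0.727272) − 0.25·ln(0.636364) = −0.5·(-0.318455) − 0.25·(-0.451985) = 0.2722.

0.2722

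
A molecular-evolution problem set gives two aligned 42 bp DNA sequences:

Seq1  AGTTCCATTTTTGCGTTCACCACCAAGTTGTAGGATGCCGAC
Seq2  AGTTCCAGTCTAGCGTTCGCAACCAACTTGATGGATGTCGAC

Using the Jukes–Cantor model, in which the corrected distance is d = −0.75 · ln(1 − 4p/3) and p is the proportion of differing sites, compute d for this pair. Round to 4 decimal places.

Mismatches occur at site 8 (T↔G), site 10 (T↔C), site 12 (T↔A), site 19 (A↔G), site 21 (C↔A), site 27 (G↔C), site 31 (T↔A), site 32 (A↔T), site 38 (C↔T).
p = 9/42 = 0.214286.
d = −0.75 · ln(1 − (4/3)·0.214286) = −0.75 · ln(0.714285) = −0.75 · (-0.336473) = 0.2524.

0.2524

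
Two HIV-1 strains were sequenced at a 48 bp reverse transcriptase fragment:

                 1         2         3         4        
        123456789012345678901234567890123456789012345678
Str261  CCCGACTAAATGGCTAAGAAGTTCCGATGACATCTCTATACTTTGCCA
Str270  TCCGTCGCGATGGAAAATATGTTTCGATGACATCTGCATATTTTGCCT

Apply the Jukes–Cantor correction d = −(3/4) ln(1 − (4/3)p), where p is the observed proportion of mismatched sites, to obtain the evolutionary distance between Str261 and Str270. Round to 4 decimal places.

0.3694

The sequences differ at positions 1 (C/T), 5 (A/T), 7 (T/G), 8 (A/C), 9 (A/G), 14 (C/A), 15 (T/A), 18 (G/T), 20 (A/T), 24 (C/T), 36 (C/G), 37 (T/C), 41 (C/T), 48 (A/T).
p = 14/48 = 0.291667.
d = −0.75 · ln(1 − (4/3)·0.291667) = −0.75 · ln(0.611111) = −0.75 · (-0.492477) = 0.3694.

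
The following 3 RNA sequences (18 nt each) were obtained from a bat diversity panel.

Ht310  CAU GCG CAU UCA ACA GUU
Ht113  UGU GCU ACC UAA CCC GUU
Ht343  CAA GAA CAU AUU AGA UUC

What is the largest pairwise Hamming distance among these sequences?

16

Pairwise Hamming distances:
  Ht310 vs Ht113: 9
  Ht310 vs Ht343: 9
  Ht113 vs Ht343: 16
The largest is 16, between Ht113 and Ht343.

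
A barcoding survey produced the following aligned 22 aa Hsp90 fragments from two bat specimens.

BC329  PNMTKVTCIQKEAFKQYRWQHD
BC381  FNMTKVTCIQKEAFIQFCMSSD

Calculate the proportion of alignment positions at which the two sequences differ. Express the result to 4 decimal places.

0.3182

The sequences differ at positions 1 (P/F), 15 (K/I), 17 (Y/F), 18 (R/C), 19 (W/M), 20 (Q/S), 21 (H/S).
There are 7 differences over 22 sites, so p = 7/22 = 0.3182.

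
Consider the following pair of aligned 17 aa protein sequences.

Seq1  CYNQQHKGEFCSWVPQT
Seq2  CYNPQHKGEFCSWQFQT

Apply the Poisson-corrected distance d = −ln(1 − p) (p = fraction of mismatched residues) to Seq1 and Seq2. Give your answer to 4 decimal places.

The sequences differ at positions 4 (Q/P), 14 (V/Q), 15 (P/F).
p = 3/17 = 0.176471.
d = −ln(1 − 0.176471) = −ln(0.823529) = 0.1942.

0.1942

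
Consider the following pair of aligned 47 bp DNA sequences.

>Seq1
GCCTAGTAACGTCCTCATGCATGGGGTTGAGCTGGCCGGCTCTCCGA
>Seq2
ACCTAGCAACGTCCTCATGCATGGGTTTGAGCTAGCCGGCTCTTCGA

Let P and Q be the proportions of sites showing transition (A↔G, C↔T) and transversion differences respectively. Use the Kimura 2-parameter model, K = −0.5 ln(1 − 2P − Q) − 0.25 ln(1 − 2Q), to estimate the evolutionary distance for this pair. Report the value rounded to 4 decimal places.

The sequences differ at positions 1 (G/A, transition), 7 (T/C, transition), 26 (G/T, transversion), 34 (G/A, transition), 44 (C/T, transition).
Of the 5 differences, 4 transitions and 1 transversion over 47 sites: P = 4/47 = 0.085106, Q = 1/47 = 0.021277.
d = −0.5·ln(0.808511) − 0.25·ln(0.957446) = −0.5·(-0.212561) − 0.25·(-0.043486) = 0.1172.

0.1172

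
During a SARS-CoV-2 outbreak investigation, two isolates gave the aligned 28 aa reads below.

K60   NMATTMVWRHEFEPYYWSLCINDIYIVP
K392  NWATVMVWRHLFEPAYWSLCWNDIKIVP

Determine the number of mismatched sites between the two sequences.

6

Mismatches occur at site 2 (M/W), site 5 (T/V), site 11 (E/L), site 15 (Y/A), site 21 (I/W), site 25 (Y/K).
That gives 6 mismatches out of 28 aligned sites, so the Hamming distance is 6.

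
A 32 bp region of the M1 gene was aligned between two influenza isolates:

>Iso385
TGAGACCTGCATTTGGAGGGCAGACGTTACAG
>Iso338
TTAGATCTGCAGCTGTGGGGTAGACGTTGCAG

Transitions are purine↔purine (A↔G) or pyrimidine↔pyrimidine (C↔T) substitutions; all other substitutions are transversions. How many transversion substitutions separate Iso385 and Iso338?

Differing sites — 2:G/T (Tv); 6:C/T (Ti); 12:T/G (Tv); 13:T/C (Ti); 16:G/T (Tv); 17:A/G (Ti); 21:C/T (Ti); 29:A/G (Ti).
Of the 8 differences, 5 transitions and 3 transversions, so the answer is 3.

3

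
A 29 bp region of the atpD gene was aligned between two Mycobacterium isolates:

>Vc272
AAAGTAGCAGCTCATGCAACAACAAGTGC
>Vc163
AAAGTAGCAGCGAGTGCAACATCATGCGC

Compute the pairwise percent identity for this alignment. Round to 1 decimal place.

The sequences differ at positions 12 (T/G), 13 (C/A), 14 (A/G), 22 (A/T), 25 (A/T), 27 (T/C).
23 of the 29 sites match, so the percent identity is 23/29 × 100 = 79.3%.

79.3%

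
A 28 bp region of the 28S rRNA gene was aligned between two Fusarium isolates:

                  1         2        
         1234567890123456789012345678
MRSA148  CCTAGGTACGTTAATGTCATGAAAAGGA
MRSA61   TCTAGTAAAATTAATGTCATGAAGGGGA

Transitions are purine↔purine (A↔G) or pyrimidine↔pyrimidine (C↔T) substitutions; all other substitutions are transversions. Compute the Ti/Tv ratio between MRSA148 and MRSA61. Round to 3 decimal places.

1.333

Differing sites — 1:C/T (Ti); 6:G/T (Tv); 7:T/A (Tv); 9:C/A (Tv); 10:G/A (Ti); 24:A/G (Ti); 25:A/G (Ti).
Of the 7 differences, 4 transitions and 3 transversions, so Ti/Tv = 4/3 = 1.333.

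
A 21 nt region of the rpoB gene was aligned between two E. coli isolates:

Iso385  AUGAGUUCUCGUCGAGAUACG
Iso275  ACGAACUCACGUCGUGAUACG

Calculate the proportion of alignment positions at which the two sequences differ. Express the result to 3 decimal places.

0.238

Differing sites — 2:U/C; 5:G/A; 6:U/C; 9:U/A; 15:A/U.
There are 5 differences over 21 sites, so p = 5/21 = 0.238.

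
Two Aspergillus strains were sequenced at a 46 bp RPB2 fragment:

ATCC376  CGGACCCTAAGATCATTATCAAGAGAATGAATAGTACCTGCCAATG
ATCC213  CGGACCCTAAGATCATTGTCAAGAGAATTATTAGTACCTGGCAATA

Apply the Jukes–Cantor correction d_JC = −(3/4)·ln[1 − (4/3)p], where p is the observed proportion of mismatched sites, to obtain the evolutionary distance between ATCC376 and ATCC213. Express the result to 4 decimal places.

The sequences differ at positions 18 (A/G), 29 (G/T), 31 (A/T), 41 (C/G), 46 (G/A).
p = 5/46 = 0.108696.
d = −0.75 · ln(1 − (4/3)·0.108696) = −0.75 · ln(0.855072) = −0.75 · (-0.156570) = 0.1174.

0.1174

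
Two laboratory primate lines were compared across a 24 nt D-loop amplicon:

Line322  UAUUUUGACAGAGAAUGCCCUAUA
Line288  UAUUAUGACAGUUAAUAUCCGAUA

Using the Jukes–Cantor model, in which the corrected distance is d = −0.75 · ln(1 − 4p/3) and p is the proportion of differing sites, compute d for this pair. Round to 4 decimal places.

Mismatches occur at site 5 (U/A), site 12 (A/U), site 13 (G/U), site 17 (G/A), site 18 (C/U), site 21 (U/G).
p = 6/24 = 0.250000.
d = −0.75 · ln(1 − (4/3)·0.250000) = −0.75 · ln(0.666667) = −0.75 · (-0.405465) = 0.3041.

0.3041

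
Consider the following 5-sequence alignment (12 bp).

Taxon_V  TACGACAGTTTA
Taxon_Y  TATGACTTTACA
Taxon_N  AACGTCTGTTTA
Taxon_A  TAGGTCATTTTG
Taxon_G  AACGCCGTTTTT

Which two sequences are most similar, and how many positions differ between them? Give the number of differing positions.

Pairwise Hamming distances:
  Taxon_V vs Taxon_Y: 5
  Taxon_V vs Taxon_N: 3
  Taxon_V vs Taxon_A: 4
  Taxon_V vs Taxon_G: 5
  Taxon_Y vs Taxon_N: 6
  Taxon_Y vs Taxon_A: 6
  Taxon_Y vs Taxon_G: 7
  Taxon_N vs Taxon_A: 5
  Taxon_N vs Taxon_G: 4
  Taxon_A vs Taxon_G: 5
The smallest is 3, between Taxon_V and Taxon_N.

3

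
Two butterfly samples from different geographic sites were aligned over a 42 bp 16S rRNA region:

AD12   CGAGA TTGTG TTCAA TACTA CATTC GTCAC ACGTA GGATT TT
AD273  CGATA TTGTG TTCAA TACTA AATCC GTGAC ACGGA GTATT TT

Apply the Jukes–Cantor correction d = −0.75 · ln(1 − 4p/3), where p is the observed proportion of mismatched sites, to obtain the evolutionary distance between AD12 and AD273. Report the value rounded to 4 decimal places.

The sequences differ at positions 4 (G/T), 21 (C/A), 24 (T/C), 28 (C/G), 34 (T/G), 37 (G/T).
p = 6/42 = 0.142857.
d = −0.75 · ln(1 − (4/3)·0.142857) = −0.75 · ln(0.809524) = −0.75 · (-0.211309) = 0.1585.

0.1585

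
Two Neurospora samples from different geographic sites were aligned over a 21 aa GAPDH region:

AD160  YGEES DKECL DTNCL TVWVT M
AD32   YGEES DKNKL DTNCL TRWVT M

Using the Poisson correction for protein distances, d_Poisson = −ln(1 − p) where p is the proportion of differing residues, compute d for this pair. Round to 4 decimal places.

Mismatches occur at site 8 (E/N), site 9 (C/K), site 17 (V/R).
p = 3/21 = 0.142857.
d = −ln(1 − 0.142857) = −ln(0.857143) = 0.1542.

0.1542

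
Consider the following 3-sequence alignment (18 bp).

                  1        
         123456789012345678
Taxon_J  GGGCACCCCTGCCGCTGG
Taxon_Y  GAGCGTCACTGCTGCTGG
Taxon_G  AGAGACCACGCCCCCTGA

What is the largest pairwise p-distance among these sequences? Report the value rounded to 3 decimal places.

0.611

Pairwise Hamming distances:
  Taxon_J vs Taxon_Y: 5
  Taxon_J vs Taxon_G: 8
  Taxon_Y vs Taxon_G: 11
The largest is 11 mismatches, between Taxon_Y and Taxon_G; p = 11/18 = 0.611.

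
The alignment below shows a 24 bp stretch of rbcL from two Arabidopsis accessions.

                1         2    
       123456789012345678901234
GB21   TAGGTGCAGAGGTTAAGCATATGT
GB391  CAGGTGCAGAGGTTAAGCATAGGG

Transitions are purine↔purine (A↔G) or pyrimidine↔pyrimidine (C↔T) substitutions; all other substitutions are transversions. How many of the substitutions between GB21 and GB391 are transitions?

The sequences differ at positions 1 (T/C, transition), 22 (T/G, transversion), 24 (T/G, transversion).
Of the 3 differences, 1 transition and 2 transversions, so the answer is 1.

1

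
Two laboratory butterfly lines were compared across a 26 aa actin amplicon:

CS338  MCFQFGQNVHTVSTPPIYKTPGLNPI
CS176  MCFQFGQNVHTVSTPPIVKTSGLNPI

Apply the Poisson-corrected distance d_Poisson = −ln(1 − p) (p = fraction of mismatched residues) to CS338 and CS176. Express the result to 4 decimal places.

0.0800

The sequences differ at positions 18 (Y/V), 21 (P/S).
p = 2/26 = 0.076923.
d = −ln(1 − 0.076923) = −ln(0.923077) = 0.0800.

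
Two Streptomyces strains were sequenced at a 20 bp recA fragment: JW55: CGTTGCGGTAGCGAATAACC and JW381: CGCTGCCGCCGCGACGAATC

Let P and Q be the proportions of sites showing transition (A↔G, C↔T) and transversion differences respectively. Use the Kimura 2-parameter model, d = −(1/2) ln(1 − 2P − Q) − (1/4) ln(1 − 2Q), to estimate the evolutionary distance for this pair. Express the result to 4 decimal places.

0.4743

Differing sites — 3:T/C (Ti); 7:G/C (Tv); 9:T/C (Ti); 10:A/C (Tv); 15:A/C (Tv); 16:T/G (Tv); 19:C/T (Ti).
Of the 7 differences, 3 transitions and 4 transversions over 20 sites: P = 3/20 = 0.150000, Q = 4/20 = 0.200000.
d = −0.5·ln(0.500000) − 0.25·ln(0.600000) = −0.5·(-0.693147) − 0.25·(-0.510826) = 0.4743.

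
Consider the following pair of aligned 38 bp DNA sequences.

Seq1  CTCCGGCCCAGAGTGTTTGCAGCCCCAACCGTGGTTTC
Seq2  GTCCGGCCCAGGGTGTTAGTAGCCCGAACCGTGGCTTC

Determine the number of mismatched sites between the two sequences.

Differing sites — 1:C/G; 12:A/G; 18:T/A; 20:C/T; 26:C/G; 35:T/C.
That gives 6 mismatches out of 38 aligned sites, so the Hamming distance is 6.

6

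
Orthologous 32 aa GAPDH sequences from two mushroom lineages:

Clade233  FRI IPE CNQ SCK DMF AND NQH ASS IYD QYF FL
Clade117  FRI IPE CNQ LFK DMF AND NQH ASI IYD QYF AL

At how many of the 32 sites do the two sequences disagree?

The sequences differ at positions 10 (S/L), 11 (C/F), 24 (S/I), 31 (F/A).
That gives 4 mismatches out of 32 aligned sites, so the Hamming distance is 4.

4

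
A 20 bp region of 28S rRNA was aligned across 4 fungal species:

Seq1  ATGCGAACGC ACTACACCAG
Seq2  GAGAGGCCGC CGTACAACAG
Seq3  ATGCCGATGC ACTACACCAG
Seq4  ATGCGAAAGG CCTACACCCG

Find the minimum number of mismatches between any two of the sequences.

Pairwise Hamming distances:
  Seq1 vs Seq2: 8
  Seq1 vs Seq3: 3
  Seq1 vs Seq4: 4
  Seq2 vs Seq3: 9
  Seq2 vs Seq4: 10
  Seq3 vs Seq4: 6
The smallest is 3, between Seq1 and Seq3.

3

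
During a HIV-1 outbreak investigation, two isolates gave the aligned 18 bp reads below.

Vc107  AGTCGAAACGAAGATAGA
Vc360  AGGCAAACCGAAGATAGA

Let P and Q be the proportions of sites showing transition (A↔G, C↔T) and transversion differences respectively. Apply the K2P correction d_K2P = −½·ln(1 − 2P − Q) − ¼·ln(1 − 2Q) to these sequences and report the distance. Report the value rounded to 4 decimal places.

0.1885

Differing sites — 3:T/G (Tv); 5:G/A (Ti); 8:A/C (Tv).
Of the 3 differences, 1 transition and 2 transversions over 18 sites: P = 1/18 = 0.055556, Q = 2/18 = 0.111111.
d = −0.5·ln(0.777777) − 0.25·ln(0.777778) = −0.5·(-0.251315) − 0.25·(-0.251314) = 0.1885.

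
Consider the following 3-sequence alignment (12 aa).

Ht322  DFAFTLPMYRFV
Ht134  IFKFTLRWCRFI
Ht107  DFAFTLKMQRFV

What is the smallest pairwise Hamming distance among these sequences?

2

Pairwise Hamming distances:
  Ht322 vs Ht134: 6
  Ht322 vs Ht107: 2
  Ht134 vs Ht107: 6
The smallest is 2, between Ht322 and Ht107.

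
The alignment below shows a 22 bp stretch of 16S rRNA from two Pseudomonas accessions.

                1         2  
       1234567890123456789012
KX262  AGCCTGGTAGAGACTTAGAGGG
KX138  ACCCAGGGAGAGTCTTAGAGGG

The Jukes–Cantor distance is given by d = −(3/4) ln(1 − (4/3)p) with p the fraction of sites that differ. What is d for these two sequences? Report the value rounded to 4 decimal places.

The sequences differ at positions 2 (G/C), 5 (T/A), 8 (T/G), 13 (A/T).
p = 4/22 = 0.181818.
d = −0.75 · ln(1 − (4/3)·0.181818) = −0.75 · ln(0.757576) = −0.75 · (-0.277631) = 0.2082.

0.2082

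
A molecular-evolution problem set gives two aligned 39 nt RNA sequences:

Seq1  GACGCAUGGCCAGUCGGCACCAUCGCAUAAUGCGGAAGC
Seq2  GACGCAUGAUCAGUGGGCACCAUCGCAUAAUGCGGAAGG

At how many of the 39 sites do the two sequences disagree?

Differing sites — 9:G/A; 10:C/U; 15:C/G; 39:C/G.
That gives 4 mismatches out of 39 aligned sites, so the Hamming distance is 4.

4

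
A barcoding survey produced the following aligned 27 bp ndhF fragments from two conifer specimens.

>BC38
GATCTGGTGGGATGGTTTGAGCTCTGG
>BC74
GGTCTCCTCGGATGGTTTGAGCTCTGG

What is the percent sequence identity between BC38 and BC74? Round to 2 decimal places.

Differing sites — 2:A/G; 6:G/C; 7:G/C; 9:G/C.
23 of the 27 sites match, so the percent identity is 23/27 × 100 = 85.19%.

85.19%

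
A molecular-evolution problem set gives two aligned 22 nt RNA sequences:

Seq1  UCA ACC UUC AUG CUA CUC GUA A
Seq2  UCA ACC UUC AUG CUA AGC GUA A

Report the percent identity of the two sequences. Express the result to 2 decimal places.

90.91%

Mismatches occur at site 16 (C↔A), site 17 (U↔G).
20 of the 22 sites match, so the percent identity is 20/22 × 100 = 90.91%.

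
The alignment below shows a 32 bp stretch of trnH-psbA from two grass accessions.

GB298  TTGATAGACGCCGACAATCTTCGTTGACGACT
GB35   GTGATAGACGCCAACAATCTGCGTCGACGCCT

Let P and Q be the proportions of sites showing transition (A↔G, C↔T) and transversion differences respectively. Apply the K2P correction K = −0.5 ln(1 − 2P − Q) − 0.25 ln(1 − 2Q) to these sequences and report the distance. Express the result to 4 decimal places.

0.1753

Differing sites — 1:T/G (Tv); 13:G/A (Ti); 21:T/G (Tv); 25:T/C (Ti); 30:A/C (Tv).
Of the 5 differences, 2 transitions and 3 transversions over 32 sites: P = 2/32 = 0.062500, Q = 3/32 = 0.093750.
d = −0.5·ln(0.781250) − 0.25·ln(0.812500) = −0.5·(-0.246860) − 0.25·(-0.207639) = 0.1753.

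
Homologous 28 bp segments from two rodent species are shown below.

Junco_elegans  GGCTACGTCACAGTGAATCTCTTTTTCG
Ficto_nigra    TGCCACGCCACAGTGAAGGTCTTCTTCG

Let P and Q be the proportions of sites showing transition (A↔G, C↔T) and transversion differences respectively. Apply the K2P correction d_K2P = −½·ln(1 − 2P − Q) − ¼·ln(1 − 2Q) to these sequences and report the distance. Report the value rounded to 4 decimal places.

0.2542

Differing sites — 1:G/T (Tv); 4:T/C (Ti); 8:T/C (Ti); 18:T/G (Tv); 19:C/G (Tv); 24:T/C (Ti).
Of the 6 differences, 3 transitions and 3 transversions over 28 sites: P = 3/28 = 0.107143, Q = 3/28 = 0.107143.
d = −0.5·ln(0.678571) − 0.25·ln(0.785714) = −0.5·(-0.387766) − 0.25·(-0.241162) = 0.2542.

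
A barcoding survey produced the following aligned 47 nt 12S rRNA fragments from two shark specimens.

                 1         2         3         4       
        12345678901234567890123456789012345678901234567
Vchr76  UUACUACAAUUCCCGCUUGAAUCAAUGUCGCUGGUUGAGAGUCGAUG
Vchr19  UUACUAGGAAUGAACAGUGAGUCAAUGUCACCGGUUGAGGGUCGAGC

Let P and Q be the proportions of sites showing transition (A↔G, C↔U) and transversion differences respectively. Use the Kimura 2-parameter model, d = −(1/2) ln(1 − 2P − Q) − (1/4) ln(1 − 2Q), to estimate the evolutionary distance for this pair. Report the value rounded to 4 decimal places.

Mismatches occur at site 7 (C/G, transversion), site 8 (A/G, transition), site 10 (U/A, transversion), site 12 (C/G, transversion), site 13 (C/A, transversion), site 14 (C/A, transversion), site 15 (G/C, transversion), site 16 (C/A, transversion), site 17 (U/G, transversion), site 21 (A/G, transition), site 30 (G/A, transition), site 32 (U/C, transition), site 40 (A/G, transition), site 46 (U/G, transversion), site 47 (G/C, transversion).
Of the 15 differences, 5 transitions and 10 transversions over 47 sites: P = 5/47 = 0.106383, Q = 10/47 = 0.212766.
d = −0.5·ln(0.574468) − 0.25·ln(0.574468) = −0.5·(-0.554311) − 0.25·(-0.554311) = 0.4157.

0.4157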